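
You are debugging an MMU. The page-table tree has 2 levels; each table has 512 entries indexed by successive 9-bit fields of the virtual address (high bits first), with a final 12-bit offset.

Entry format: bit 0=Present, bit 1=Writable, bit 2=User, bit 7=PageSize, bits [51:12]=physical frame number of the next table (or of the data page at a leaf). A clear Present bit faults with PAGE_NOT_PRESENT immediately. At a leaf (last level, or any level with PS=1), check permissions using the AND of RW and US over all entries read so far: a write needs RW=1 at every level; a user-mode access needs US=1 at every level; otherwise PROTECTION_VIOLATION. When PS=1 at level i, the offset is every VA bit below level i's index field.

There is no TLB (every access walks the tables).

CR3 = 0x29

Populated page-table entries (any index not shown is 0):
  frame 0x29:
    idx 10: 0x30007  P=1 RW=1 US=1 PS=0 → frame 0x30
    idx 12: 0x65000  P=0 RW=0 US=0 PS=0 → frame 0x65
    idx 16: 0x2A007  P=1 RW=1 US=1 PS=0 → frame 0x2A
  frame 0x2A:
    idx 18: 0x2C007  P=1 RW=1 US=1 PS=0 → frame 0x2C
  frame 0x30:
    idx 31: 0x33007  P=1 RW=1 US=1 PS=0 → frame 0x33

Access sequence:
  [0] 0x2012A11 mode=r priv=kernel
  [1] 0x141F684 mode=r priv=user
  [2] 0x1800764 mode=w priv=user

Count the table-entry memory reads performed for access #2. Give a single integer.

Trace:
#0 VA=0x2012A11 (r,kernel):
  [0] read 0x29 idx=16: raw=0x2A007 flags P=1 W=1 U=1 S=0
  [1] read 0x2A idx=18: raw=0x2C007 flags P=1 W=1 U=1 S=0
  ⇒ phys 0x2CA11  [2 reads]
#1 VA=0x141F684 (r,user):
  [0] read 0x29 idx=10: raw=0x30007 flags P=1 W=1 U=1 S=0
  [1] read 0x30 idx=31: raw=0x33007 flags P=1 W=1 U=1 S=0
  ⇒ phys 0x33684  [2 reads]
#2 VA=0x1800764 (w,user):
  [0] read 0x29 idx=12: raw=0x65000 flags P=0 W=0 U=0 S=0
  → PAGE_NOT_PRESENT  (1 entries read)

Entries read for #2: 1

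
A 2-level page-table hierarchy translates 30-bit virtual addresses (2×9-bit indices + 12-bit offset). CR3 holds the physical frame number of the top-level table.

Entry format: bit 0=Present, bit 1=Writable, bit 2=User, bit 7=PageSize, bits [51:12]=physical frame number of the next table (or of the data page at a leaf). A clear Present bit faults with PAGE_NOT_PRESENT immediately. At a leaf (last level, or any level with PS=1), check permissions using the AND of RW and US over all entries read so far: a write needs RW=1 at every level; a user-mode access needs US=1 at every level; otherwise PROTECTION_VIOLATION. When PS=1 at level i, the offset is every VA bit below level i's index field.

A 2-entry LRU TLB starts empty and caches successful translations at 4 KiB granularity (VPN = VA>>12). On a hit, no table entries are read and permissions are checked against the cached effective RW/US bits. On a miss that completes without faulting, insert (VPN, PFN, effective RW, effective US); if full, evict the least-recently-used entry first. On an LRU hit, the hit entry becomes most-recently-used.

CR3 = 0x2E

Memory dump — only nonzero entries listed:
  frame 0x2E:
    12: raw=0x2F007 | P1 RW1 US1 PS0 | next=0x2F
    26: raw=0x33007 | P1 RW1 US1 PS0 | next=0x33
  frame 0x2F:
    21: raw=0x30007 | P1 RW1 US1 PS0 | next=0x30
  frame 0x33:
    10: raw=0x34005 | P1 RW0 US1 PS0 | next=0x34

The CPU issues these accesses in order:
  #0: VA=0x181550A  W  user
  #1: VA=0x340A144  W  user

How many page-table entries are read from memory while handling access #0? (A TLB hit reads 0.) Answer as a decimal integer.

Trace:
#0 VA=0x181550A (w,user):
  lvl0: tbl 0x2E, slot 12 ⇒ 0x2F007 (P1/RW1/US1/PS0)
  lvl1: tbl 0x2F, slot 21 ⇒ 0x30007 (P1/RW1/US1/PS0)
  ⇒ phys 0x3050A  [2 reads]
#1 VA=0x340A144 (w,user):
  lvl0: tbl 0x2E, slot 26 ⇒ 0x33007 (P1/RW1/US1/PS0)
  lvl1: tbl 0x33, slot 10 ⇒ 0x34005 (P1/RW0/US1/PS0)
  → PROTECTION_VIOLATION  (2 entries read)

Entries read for #0: 2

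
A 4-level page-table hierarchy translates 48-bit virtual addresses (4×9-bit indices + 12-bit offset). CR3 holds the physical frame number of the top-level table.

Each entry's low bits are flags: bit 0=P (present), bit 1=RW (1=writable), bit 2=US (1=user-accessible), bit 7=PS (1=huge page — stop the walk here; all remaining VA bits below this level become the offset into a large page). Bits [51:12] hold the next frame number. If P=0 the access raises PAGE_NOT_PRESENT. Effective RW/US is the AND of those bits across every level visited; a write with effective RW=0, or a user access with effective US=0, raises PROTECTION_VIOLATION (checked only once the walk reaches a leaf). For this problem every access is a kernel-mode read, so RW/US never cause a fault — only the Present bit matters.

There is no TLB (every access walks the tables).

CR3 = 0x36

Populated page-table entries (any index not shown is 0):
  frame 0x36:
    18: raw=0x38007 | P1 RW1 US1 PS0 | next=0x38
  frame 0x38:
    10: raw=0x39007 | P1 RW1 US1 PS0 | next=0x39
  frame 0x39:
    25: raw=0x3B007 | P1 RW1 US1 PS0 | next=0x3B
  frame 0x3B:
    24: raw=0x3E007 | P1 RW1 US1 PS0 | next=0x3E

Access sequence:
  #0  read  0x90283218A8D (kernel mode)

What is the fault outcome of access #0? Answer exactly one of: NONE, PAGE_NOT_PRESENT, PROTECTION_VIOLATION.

Walk each access:
#0 VA=0x90283218A8D (r,kernel):
  [0] read 0x36 idx=18: raw=0x38007 flags P=1 W=1 U=1 S=0
  [1] read 0x38 idx=10: raw=0x39007 flags P=1 W=1 U=1 S=0
  [2] read 0x39 idx=25: raw=0x3B007 flags P=1 W=1 U=1 S=0
  [3] read 0x3B idx=24: raw=0x3E007 flags P=1 W=1 U=1 S=0
  → PA=0x3EA8D  (4 entries read)

Access #0 fault: NONE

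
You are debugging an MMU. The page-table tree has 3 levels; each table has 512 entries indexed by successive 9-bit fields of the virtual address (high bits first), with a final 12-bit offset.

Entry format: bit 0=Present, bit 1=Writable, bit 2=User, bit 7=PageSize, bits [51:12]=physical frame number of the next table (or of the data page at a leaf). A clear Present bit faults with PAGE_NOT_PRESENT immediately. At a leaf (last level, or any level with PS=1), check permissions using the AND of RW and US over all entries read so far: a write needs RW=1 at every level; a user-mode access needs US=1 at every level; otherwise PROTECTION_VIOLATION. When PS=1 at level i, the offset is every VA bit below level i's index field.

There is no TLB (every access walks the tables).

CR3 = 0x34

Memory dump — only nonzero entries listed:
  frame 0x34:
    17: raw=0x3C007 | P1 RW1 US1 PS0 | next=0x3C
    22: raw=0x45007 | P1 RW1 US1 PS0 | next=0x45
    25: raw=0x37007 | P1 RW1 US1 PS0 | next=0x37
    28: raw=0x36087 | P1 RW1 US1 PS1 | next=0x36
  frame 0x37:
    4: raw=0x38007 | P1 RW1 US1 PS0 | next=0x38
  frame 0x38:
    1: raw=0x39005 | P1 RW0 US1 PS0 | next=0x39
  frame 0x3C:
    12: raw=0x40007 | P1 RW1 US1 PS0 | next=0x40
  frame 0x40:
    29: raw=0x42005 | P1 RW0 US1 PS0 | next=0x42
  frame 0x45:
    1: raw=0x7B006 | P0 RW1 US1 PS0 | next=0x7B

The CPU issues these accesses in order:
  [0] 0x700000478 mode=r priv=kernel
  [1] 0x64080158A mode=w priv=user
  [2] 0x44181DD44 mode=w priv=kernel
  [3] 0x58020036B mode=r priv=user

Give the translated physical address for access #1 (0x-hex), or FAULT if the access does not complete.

Trace:
#0 VA=0x700000478 (r,kernel):
  [0] read 0x34 idx=28: raw=0x36087 flags P=1 W=1 U=1 S=1
  ⇒ phys 0x36478 (huge @L0)  [1 reads]
#1 VA=0x64080158A (w,user):
  [0] read 0x34 idx=25: raw=0x37007 flags P=1 W=1 U=1 S=0
  [1] read 0x37 idx=4: raw=0x38007 flags P=1 W=1 U=1 S=0
  [2] read 0x38 idx=1: raw=0x39005 flags P=1 W=0 U=1 S=0
  → PROTECTION_VIOLATION  (3 entries read)
#2 VA=0x44181DD44 (w,kernel):
  [0] read 0x34 idx=17: raw=0x3C007 flags P=1 W=1 U=1 S=0
  [1] read 0x3C idx=12: raw=0x40007 flags P=1 W=1 U=1 S=0
  [2] read 0x40 idx=29: raw=0x42005 flags P=1 W=0 U=1 S=0
  → PROTECTION_VIOLATION  (3 entries read)
#3 VA=0x58020036B (r,user):
  [0] read 0x34 idx=22: raw=0x45007 flags P=1 W=1 U=1 S=0
  [1] read 0x45 idx=1: raw=0x7B006 flags P=0 W=1 U=1 S=0
  → PAGE_NOT_PRESENT  (2 entries read)

Access #1 PA: FAULT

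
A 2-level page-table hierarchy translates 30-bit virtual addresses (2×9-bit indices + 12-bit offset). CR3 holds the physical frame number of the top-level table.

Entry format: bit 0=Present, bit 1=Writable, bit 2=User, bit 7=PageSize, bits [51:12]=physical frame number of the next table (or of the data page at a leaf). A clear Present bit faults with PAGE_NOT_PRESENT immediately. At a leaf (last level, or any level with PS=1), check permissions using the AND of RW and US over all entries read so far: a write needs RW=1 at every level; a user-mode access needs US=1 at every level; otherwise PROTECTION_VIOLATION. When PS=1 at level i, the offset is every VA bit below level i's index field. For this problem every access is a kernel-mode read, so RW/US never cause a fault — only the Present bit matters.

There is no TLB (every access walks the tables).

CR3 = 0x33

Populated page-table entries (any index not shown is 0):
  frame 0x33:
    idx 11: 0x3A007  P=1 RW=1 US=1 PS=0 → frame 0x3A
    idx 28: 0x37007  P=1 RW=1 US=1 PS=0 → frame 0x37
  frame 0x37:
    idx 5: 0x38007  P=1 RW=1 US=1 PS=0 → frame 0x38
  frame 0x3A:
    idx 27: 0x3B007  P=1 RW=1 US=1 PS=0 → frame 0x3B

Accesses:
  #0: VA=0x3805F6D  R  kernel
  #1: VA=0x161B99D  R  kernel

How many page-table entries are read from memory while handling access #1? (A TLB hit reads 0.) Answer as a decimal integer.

Trace:
#0 VA=0x3805F6D (r,kernel):
  L0 @0x33[28] → 0x37007  P=1,RW=1,US=1,PS=0
  L1 @0x37[5] → 0x38007  P=1,RW=1,US=1,PS=0
  ⇒ phys 0x38F6D  [2 reads]
#1 VA=0x161B99D (r,kernel):
  L0 @0x33[11] → 0x3A007  P=1,RW=1,US=1,PS=0
  L1 @0x3A[27] → 0x3B007  P=1,RW=1,US=1,PS=0
  ⇒ phys 0x3B99D  [2 reads]

Entries read for #1: 2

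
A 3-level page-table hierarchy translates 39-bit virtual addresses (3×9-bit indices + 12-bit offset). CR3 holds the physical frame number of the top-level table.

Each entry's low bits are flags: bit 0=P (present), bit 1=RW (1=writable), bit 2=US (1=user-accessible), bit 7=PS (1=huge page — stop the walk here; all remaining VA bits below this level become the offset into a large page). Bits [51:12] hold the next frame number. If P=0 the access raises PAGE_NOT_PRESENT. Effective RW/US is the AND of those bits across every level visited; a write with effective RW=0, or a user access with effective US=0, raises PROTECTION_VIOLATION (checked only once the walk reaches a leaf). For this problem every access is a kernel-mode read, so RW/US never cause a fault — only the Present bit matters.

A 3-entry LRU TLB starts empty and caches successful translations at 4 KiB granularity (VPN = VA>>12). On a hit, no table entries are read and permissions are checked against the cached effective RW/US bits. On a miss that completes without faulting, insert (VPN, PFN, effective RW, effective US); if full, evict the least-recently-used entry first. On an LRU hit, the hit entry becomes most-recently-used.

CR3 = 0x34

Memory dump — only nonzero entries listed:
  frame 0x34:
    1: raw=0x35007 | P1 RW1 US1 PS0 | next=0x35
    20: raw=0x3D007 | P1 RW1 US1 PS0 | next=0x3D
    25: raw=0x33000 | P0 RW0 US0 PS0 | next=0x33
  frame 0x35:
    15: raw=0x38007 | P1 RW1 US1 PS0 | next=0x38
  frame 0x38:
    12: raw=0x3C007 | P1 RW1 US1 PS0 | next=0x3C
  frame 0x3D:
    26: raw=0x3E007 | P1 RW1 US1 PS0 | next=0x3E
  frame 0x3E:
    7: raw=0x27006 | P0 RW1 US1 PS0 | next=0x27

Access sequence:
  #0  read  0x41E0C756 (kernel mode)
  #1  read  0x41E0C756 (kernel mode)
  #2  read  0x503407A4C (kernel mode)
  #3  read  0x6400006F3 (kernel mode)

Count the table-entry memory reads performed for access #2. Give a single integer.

Walk each access:
#0 VA=0x41E0C756 (r,kernel):
  L0: frame=0x34 idx=1 entry=0x35007 [P=1 RW=1 US=1 PS=0]
  L1: frame=0x35 idx=15 entry=0x38007 [P=1 RW=1 US=1 PS=0]
  L2: frame=0x38 idx=12 entry=0x3C007 [P=1 RW=1 US=1 PS=0]
  ⇒ phys 0x3C756  [3 reads]
#1 VA=0x41E0C756 (r,kernel):
  TLB hit vpn=0x41E0C → PA=0x3C756
#2 VA=0x503407A4C (r,kernel):
  L0: frame=0x34 idx=20 entry=0x3D007 [P=1 RW=1 US=1 PS=0]
  L1: frame=0x3D idx=26 entry=0x3E007 [P=1 RW=1 US=1 PS=0]
  L2: frame=0x3E idx=7 entry=0x27006 [P=0 RW=1 US=1 PS=0]
  ⇒ fault: PAGE_NOT_PRESENT  — 3 lookups
#3 VA=0x6400006F3 (r,kernel):
  L0: frame=0x34 idx=25 entry=0x33000 [P=0 RW=0 US=0 PS=0]
  ⇒ fault: PAGE_NOT_PRESENT  — 1 lookups

Entries read for #2: 3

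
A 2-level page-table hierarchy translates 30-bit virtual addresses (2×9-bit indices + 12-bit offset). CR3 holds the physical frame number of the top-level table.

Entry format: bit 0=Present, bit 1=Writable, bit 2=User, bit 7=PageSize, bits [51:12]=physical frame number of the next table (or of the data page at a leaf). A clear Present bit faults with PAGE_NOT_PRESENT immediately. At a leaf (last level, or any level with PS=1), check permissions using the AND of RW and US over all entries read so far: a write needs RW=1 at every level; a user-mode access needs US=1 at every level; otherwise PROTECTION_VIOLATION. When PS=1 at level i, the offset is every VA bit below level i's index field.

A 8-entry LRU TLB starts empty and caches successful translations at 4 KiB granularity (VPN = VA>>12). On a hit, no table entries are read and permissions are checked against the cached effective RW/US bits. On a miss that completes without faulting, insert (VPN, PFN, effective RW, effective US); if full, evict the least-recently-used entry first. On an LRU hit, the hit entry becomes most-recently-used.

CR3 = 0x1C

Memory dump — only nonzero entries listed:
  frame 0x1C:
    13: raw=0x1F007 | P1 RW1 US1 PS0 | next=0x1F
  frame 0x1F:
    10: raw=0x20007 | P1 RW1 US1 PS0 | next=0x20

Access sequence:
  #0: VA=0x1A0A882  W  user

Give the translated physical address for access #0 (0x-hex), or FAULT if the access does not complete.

Per-access translation:
#0 VA=0x1A0A882 (w,user):
  [0] read 0x1C idx=13: raw=0x1F007 flags P=1 W=1 U=1 S=0
  [1] read 0x1F idx=10: raw=0x20007 flags P=1 W=1 U=1 S=0
  ✓ 0x20882  — 2 lookups

Access #0 PA: 0x20882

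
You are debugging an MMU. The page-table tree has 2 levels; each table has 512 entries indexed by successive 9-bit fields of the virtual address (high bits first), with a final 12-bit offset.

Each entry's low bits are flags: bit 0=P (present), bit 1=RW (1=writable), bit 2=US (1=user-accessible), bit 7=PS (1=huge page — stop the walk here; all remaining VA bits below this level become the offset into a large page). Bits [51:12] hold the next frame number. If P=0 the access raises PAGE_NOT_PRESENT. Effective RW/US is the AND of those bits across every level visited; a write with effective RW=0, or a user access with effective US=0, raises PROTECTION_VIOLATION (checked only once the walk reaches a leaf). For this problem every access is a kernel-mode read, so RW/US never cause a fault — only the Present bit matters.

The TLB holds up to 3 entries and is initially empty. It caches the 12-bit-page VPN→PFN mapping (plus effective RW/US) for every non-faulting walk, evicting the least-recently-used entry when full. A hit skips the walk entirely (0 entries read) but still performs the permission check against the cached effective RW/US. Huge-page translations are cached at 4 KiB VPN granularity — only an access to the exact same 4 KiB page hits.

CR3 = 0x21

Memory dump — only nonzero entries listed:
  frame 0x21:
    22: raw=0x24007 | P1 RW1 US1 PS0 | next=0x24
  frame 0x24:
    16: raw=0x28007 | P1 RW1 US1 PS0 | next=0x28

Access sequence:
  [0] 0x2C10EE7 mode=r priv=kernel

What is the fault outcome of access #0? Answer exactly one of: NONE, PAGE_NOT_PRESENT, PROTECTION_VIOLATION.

Trace:
#0 VA=0x2C10EE7 (r,kernel):
  lvl0: tbl 0x21, slot 22 ⇒ 0x24007 (P1/RW1/US1/PS0)
  lvl1: tbl 0x24, slot 16 ⇒ 0x28007 (P1/RW1/US1/PS0)
  → PA=0x28EE7  (2 entries read)

Access #0 fault: NONE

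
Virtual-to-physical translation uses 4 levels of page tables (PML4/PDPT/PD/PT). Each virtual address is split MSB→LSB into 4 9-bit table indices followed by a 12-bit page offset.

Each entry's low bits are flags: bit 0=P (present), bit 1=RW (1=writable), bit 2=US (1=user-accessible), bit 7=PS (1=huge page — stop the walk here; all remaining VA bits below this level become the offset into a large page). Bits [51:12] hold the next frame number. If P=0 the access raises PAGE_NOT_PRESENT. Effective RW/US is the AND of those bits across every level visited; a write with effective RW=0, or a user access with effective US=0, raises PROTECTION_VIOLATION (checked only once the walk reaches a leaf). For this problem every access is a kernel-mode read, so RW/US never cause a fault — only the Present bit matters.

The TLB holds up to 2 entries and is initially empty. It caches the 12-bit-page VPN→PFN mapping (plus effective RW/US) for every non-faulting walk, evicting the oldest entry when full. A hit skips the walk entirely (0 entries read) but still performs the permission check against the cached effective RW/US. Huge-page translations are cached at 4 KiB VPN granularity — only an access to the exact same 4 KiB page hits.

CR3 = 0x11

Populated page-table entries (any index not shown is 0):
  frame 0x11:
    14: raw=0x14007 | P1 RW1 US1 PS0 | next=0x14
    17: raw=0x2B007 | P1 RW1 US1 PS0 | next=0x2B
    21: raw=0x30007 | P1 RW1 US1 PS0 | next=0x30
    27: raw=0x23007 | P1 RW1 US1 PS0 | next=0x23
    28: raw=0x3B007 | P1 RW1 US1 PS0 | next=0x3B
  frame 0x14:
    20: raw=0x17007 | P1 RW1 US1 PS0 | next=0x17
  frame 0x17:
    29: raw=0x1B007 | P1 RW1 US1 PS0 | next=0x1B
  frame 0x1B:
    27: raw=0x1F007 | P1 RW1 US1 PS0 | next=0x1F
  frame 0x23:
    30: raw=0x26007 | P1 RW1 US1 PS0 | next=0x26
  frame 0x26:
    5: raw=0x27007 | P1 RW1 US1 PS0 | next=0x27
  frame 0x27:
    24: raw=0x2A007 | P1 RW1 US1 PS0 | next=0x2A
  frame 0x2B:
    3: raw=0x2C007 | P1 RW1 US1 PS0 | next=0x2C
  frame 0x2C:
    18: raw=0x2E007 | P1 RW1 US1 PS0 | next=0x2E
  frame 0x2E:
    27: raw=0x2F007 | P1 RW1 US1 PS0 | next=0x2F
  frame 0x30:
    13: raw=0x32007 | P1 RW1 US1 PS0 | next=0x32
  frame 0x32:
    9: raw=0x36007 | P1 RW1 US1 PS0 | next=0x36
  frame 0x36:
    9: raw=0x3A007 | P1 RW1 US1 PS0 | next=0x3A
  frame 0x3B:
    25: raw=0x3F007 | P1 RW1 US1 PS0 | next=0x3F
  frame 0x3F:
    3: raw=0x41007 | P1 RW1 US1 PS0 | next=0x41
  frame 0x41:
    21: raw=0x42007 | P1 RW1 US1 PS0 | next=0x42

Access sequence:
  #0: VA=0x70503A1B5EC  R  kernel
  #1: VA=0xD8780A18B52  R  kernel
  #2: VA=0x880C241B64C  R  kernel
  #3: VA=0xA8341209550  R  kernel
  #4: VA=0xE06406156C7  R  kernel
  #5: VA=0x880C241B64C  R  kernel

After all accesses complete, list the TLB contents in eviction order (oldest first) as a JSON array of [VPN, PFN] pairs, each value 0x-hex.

Trace:
#0 VA=0x70503A1B5EC (r,kernel):
  L0 @0x11[14] → 0x14007  P=1,RW=1,US=1,PS=0
  L1 @0x14[20] → 0x17007  P=1,RW=1,US=1,PS=0
  L2 @0x17[29] → 0x1B007  P=1,RW=1,US=1,PS=0
  L3 @0x1B[27] → 0x1F007  P=1,RW=1,US=1,PS=0
  → PA=0x1F5EC  (4 entries read)
#1 VA=0xD8780A18B52 (r,kernel):
  L0 @0x11[27] → 0x23007  P=1,RW=1,US=1,PS=0
  L1 @0x23[30] → 0x26007  P=1,RW=1,US=1,PS=0
  L2 @0x26[5] → 0x27007  P=1,RW=1,US=1,PS=0
  L3 @0x27[24] → 0x2A007  P=1,RW=1,US=1,PS=0
  → PA=0x2AB52  (4 entries read)
#2 VA=0x880C241B64C (r,kernel):
  L0 @0x11[17] → 0x2B007  P=1,RW=1,US=1,PS=0
  L1 @0x2B[3] → 0x2C007  P=1,RW=1,US=1,PS=0
  L2 @0x2C[18] → 0x2E007  P=1,RW=1,US=1,PS=0
  L3 @0x2E[27] → 0x2F007  P=1,RW=1,US=1,PS=0
  → PA=0x2F64C  (4 entries read)
#3 VA=0xA8341209550 (r,kernel):
  L0 @0x11[21] → 0x30007  P=1,RW=1,US=1,PS=0
  L1 @0x30[13] → 0x32007  P=1,RW=1,US=1,PS=0
  L2 @0x32[9] → 0x36007  P=1,RW=1,US=1,PS=0
  L3 @0x36[9] → 0x3A007  P=1,RW=1,US=1,PS=0
  → PA=0x3A550  (4 entries read)
#4 VA=0xE06406156C7 (r,kernel):
  L0 @0x11[28] → 0x3B007  P=1,RW=1,US=1,PS=0
  L1 @0x3B[25] → 0x3F007  P=1,RW=1,US=1,PS=0
  L2 @0x3F[3] → 0x41007  P=1,RW=1,US=1,PS=0
  L3 @0x41[21] → 0x42007  P=1,RW=1,US=1,PS=0
  → PA=0x426C7  (4 entries read)
#5 VA=0x880C241B64C (r,kernel):
  L0 @0x11[17] → 0x2B007  P=1,RW=1,US=1,PS=0
  L1 @0x2B[3] → 0x2C007  P=1,RW=1,US=1,PS=0
  L2 @0x2C[18] → 0x2E007  P=1,RW=1,US=1,PS=0
  L3 @0x2E[27] → 0x2F007  P=1,RW=1,US=1,PS=0
  → PA=0x2F64C  (4 entries read)

TLB: [["0xE0640615", "0x42"], ["0x880C241B", "0x2F"]]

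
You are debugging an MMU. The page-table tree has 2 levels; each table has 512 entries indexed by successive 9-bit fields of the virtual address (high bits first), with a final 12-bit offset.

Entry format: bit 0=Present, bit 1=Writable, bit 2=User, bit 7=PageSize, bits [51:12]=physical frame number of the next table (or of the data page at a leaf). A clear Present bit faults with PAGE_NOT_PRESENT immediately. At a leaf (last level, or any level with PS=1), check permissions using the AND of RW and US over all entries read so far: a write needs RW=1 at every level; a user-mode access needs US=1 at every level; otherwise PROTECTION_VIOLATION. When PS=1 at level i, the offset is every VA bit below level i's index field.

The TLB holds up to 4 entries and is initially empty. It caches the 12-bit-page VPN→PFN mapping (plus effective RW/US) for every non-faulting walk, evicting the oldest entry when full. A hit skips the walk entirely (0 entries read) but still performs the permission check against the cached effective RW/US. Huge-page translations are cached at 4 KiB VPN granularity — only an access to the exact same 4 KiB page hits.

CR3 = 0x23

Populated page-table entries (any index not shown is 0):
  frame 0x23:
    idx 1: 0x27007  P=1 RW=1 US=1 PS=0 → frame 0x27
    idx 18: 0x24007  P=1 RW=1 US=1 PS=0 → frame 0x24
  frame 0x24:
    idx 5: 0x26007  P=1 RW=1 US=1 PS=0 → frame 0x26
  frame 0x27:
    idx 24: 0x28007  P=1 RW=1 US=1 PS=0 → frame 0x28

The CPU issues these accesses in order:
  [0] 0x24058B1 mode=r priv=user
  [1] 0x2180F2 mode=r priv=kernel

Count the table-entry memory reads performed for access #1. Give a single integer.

Trace:
#0 VA=0x24058B1 (r,user):
  L0 @0x23[18] → 0x24007  P=1,RW=1,US=1,PS=0
  L1 @0x24[5] → 0x26007  P=1,RW=1,US=1,PS=0
  → PA=0x268B1  (2 entries read)
#1 VA=0x2180F2 (r,kernel):
  L0 @0x23[1] → 0x27007  P=1,RW=1,US=1,PS=0
  L1 @0x27[24] → 0x28007  P=1,RW=1,US=1,PS=0
  → PA=0x280F2  (2 entries read)

Entries read for #1: 2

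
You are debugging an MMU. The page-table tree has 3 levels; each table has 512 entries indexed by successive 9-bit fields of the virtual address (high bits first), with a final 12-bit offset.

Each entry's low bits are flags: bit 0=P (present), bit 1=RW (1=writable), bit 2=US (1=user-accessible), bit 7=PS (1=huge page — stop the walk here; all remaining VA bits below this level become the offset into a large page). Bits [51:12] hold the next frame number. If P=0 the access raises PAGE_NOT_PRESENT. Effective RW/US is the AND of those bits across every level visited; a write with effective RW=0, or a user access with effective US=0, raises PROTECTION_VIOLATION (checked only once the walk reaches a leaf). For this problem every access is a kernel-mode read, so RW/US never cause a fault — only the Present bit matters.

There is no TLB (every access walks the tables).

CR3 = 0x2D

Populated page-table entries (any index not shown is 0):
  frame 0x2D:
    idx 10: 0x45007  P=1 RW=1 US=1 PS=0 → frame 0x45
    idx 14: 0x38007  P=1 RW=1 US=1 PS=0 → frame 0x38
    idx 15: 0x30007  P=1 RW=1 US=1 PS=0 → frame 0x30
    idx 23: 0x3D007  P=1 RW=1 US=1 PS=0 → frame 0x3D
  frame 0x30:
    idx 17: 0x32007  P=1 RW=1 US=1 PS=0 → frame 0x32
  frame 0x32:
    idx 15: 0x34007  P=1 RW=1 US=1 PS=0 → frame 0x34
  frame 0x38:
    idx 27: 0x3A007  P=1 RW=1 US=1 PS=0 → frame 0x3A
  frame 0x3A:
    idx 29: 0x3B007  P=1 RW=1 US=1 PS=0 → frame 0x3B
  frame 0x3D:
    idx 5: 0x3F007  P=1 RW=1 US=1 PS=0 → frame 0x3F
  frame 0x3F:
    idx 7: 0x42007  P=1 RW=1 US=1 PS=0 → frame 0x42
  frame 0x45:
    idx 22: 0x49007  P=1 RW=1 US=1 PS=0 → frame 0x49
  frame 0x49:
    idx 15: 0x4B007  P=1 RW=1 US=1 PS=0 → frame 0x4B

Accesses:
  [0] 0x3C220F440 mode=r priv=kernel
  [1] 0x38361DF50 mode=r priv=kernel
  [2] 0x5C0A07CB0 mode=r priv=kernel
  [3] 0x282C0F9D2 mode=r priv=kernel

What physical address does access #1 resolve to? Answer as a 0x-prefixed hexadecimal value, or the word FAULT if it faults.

Walk each access:
#0 VA=0x3C220F440 (r,kernel):
  L0: frame=0x2D idx=15 entry=0x30007 [P=1 RW=1 US=1 PS=0]
  L1: frame=0x30 idx=17 entry=0x32007 [P=1 RW=1 US=1 PS=0]
  L2: frame=0x32 idx=15 entry=0x34007 [P=1 RW=1 US=1 PS=0]
  ✓ 0x34440  — 3 lookups
#1 VA=0x38361DF50 (r,kernel):
  L0: frame=0x2D idx=14 entry=0x38007 [P=1 RW=1 US=1 PS=0]
  L1: frame=0x38 idx=27 entry=0x3A007 [P=1 RW=1 US=1 PS=0]
  L2: frame=0x3A idx=29 entry=0x3B007 [P=1 RW=1 US=1 PS=0]
  ✓ 0x3BF50  — 3 lookups
#2 VA=0x5C0A07CB0 (r,kernel):
  L0: frame=0x2D idx=23 entry=0x3D007 [P=1 RW=1 US=1 PS=0]
  L1: frame=0x3D idx=5 entry=0x3F007 [P=1 RW=1 US=1 PS=0]
  L2: frame=0x3F idx=7 entry=0x42007 [P=1 RW=1 US=1 PS=0]
  ✓ 0x42CB0  — 3 lookups
#3 VA=0x282C0F9D2 (r,kernel):
  L0: frame=0x2D idx=10 entry=0x45007 [P=1 RW=1 US=1 PS=0]
  L1: frame=0x45 idx=22 entry=0x49007 [P=1 RW=1 US=1 PS=0]
  L2: frame=0x49 idx=15 entry=0x4B007 [P=1 RW=1 US=1 PS=0]
  ✓ 0x4B9D2  — 3 lookups

Access #1 PA: 0x3BF50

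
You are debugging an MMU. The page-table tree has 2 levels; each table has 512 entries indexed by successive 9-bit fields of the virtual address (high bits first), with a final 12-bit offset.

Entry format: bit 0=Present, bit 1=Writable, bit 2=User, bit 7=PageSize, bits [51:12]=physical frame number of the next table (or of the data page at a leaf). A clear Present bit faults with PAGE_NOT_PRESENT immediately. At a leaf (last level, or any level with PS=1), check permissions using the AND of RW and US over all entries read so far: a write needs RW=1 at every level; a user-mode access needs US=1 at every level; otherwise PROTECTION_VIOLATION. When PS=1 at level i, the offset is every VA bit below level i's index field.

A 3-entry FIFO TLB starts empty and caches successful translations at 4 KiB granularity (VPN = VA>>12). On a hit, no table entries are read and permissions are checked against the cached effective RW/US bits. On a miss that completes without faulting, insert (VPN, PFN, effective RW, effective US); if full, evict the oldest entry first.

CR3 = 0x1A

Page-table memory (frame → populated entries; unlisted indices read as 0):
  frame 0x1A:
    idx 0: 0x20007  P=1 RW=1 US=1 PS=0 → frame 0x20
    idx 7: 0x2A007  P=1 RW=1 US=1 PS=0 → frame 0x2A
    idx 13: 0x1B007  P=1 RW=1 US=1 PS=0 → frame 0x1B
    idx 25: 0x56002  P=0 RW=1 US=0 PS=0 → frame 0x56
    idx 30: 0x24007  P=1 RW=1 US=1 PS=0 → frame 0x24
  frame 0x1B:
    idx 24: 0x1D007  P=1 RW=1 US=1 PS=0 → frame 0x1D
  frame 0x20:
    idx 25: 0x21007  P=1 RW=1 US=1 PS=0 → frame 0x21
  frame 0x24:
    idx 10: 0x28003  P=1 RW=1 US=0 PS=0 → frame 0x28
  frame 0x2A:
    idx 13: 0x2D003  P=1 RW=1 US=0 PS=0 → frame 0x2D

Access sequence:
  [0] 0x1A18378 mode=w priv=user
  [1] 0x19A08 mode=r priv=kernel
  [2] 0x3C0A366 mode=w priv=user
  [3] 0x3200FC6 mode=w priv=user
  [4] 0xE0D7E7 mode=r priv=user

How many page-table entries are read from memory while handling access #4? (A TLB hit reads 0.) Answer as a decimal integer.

Trace:
#0 VA=0x1A18378 (w,user):
  [0] read 0x1A idx=13: raw=0x1B007 flags P=1 W=1 U=1 S=0
  [1] read 0x1B idx=24: raw=0x1D007 flags P=1 W=1 U=1 S=0
  → PA=0x1D378  (2 entries read)
#1 VA=0x19A08 (r,kernel):
  [0] read 0x1A idx=0: raw=0x20007 flags P=1 W=1 U=1 S=0
  [1] read 0x20 idx=25: raw=0x21007 flags P=1 W=1 U=1 S=0
  → PA=0x21A08  (2 entries read)
#2 VA=0x3C0A366 (w,user):
  [0] read 0x1A idx=30: raw=0x24007 flags P=1 W=1 U=1 S=0
  [1] read 0x24 idx=10: raw=0x28003 flags P=1 W=1 U=0 S=0
  → PROTECTION_VIOLATION  (2 entries read)
#3 VA=0x3200FC6 (w,user):
  [0] read 0x1A idx=25: raw=0x56002 flags P=0 W=1 U=0 S=0
  → PAGE_NOT_PRESENT  (1 entries read)
#4 VA=0xE0D7E7 (r,user):
  [0] read 0x1A idx=7: raw=0x2A007 flags P=1 W=1 U=1 S=0
  [1] read 0x2A idx=13: raw=0x2D003 flags P=1 W=1 U=0 S=0
  → PROTECTION_VIOLATION  (2 entries read)

Entries read for #4: 2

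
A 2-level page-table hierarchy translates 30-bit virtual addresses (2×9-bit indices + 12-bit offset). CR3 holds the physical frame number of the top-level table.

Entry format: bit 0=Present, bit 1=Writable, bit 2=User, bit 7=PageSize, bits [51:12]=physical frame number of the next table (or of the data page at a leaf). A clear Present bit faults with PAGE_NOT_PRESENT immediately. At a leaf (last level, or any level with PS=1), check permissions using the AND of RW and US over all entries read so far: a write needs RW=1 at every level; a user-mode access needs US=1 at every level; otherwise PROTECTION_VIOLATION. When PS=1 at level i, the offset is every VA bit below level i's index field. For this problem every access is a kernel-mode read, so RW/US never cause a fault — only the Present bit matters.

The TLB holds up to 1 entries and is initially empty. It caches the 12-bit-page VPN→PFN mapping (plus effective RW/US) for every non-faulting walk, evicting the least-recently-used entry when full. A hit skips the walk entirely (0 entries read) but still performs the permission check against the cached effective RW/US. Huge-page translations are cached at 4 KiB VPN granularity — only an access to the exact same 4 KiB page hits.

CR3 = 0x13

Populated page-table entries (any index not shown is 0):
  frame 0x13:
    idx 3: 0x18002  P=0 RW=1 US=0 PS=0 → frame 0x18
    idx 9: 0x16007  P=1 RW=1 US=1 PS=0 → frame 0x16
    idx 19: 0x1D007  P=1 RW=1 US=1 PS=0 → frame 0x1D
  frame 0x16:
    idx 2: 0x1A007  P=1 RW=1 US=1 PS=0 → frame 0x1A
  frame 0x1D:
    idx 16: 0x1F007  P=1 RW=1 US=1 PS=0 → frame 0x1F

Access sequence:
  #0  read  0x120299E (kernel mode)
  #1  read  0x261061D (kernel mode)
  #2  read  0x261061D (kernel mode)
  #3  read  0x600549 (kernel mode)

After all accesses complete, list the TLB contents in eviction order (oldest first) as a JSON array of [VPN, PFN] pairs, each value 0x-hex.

Trace:
#0 VA=0x120299E (r,kernel):
  lvl0: tbl 0x13, slot 9 ⇒ 0x16007 (P1/RW1/US1/PS0)
  lvl1: tbl 0x16, slot 2 ⇒ 0x1A007 (P1/RW1/US1/PS0)
  ⇒ phys 0x1A99E  [2 reads]
#1 VA=0x261061D (r,kernel):
  lvl0: tbl 0x13, slot 19 ⇒ 0x1D007 (P1/RW1/US1/PS0)
  lvl1: tbl 0x1D, slot 16 ⇒ 0x1F007 (P1/RW1/US1/PS0)
  ⇒ phys 0x1F61D  [2 reads]
#2 VA=0x261061D (r,kernel):
  TLB hit vpn=0x2610 → PA=0x1F61D
#3 VA=0x600549 (r,kernel):
  lvl0: tbl 0x13, slot 3 ⇒ 0x18002 (P0/RW1/US0/PS0)
  → PAGE_NOT_PRESENT  (1 entries read)

TLB: [["0x2610", "0x1F"]]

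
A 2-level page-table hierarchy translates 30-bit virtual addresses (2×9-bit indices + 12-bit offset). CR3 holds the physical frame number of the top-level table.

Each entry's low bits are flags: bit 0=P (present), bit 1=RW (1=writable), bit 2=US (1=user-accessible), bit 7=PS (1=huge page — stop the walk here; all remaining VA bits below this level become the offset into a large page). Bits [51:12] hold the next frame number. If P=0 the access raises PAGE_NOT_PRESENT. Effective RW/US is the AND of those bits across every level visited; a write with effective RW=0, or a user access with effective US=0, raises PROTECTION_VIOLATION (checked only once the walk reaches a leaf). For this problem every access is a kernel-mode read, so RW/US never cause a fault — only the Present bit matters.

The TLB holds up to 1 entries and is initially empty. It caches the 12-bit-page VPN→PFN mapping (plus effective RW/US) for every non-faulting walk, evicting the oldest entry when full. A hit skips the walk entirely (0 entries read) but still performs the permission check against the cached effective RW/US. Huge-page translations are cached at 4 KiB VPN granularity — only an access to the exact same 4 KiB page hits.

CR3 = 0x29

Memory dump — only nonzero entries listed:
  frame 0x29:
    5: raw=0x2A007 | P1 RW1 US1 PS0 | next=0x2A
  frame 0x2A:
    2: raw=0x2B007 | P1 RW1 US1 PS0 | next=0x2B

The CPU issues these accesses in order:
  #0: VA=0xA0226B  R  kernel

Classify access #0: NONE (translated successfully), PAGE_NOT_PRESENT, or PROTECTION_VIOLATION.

Walk each access:
#0 VA=0xA0226B (r,kernel):
  lvl0: tbl 0x29, slot 5 ⇒ 0x2A007 (P1/RW1/US1/PS0)
  lvl1: tbl 0x2A, slot 2 ⇒ 0x2B007 (P1/RW1/US1/PS0)
  ⇒ phys 0x2B26B  [2 reads]

Access #0 fault: NONE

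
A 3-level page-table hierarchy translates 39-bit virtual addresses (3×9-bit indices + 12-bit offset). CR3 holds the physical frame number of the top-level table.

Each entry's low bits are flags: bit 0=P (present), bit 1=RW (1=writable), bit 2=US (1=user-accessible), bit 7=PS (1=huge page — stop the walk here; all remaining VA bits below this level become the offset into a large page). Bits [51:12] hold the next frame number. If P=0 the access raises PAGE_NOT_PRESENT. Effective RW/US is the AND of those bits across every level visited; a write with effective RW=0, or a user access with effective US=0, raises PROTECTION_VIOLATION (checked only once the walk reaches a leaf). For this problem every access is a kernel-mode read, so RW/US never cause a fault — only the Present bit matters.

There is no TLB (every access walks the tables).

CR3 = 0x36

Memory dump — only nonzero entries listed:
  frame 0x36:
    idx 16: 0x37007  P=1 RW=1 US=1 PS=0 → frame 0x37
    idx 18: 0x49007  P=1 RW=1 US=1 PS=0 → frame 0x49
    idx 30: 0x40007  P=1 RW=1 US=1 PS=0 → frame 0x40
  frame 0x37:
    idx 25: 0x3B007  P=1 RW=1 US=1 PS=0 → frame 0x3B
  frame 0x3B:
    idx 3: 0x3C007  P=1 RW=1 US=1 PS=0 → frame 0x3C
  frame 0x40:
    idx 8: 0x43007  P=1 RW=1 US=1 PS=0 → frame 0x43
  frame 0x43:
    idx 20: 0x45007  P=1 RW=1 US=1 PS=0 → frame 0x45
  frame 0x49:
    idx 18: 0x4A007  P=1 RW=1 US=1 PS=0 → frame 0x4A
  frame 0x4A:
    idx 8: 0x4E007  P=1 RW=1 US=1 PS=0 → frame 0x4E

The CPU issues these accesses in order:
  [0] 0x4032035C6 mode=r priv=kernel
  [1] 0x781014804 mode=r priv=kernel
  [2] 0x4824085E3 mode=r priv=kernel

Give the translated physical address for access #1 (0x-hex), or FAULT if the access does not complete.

Per-access translation:
#0 VA=0x4032035C6 (r,kernel):
  lvl0: tbl 0x36, slot 16 ⇒ 0x37007 (P1/RW1/US1/PS0)
  lvl1: tbl 0x37, slot 25 ⇒ 0x3B007 (P1/RW1/US1/PS0)
  lvl2: tbl 0x3B, slot 3 ⇒ 0x3C007 (P1/RW1/US1/PS0)
  ⇒ phys 0x3C5C6  [3 reads]
#1 VA=0x781014804 (r,kernel):
  lvl0: tbl 0x36, slot 30 ⇒ 0x40007 (P1/RW1/US1/PS0)
  lvl1: tbl 0x40, slot 8 ⇒ 0x43007 (P1/RW1/US1/PS0)
  lvl2: tbl 0x43, slot 20 ⇒ 0x45007 (P1/RW1/US1/PS0)
  ⇒ phys 0x45804  [3 reads]
#2 VA=0x4824085E3 (r,kernel):
  lvl0: tbl 0x36, slot 18 ⇒ 0x49007 (P1/RW1/US1/PS0)
  lvl1: tbl 0x49, slot 18 ⇒ 0x4A007 (P1/RW1/US1/PS0)
  lvl2: tbl 0x4A, slot 8 ⇒ 0x4E007 (P1/RW1/US1/PS0)
  ⇒ phys 0x4E5E3  [3 reads]

Access #1 PA: 0x45804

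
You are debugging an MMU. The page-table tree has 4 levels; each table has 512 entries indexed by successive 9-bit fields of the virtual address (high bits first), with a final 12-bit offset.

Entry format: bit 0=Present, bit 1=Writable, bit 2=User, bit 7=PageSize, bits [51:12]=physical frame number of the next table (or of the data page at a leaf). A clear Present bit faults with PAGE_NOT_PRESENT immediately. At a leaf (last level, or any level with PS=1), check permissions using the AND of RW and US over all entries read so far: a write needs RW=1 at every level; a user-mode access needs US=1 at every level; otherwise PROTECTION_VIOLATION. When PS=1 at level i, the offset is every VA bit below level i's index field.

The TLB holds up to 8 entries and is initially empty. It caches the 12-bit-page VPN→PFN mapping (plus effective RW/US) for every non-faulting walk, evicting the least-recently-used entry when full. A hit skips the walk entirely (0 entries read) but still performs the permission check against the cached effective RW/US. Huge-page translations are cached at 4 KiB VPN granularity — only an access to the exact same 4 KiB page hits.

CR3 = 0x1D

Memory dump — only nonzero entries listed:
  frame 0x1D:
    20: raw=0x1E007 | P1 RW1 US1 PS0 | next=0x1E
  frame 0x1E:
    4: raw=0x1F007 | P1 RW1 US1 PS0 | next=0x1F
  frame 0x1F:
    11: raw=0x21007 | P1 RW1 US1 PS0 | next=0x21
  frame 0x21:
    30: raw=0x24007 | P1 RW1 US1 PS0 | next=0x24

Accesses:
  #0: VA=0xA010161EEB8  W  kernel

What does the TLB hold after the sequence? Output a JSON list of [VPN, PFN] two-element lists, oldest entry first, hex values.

Walk each access:
#0 VA=0xA010161EEB8 (w,kernel):
  L0: frame=0x1D idx=20 entry=0x1E007 [P=1 RW=1 US=1 PS=0]
  L1: frame=0x1E idx=4 entry=0x1F007 [P=1 RW=1 US=1 PS=0]
  L2: frame=0x1F idx=11 entry=0x21007 [P=1 RW=1 US=1 PS=0]
  L3: frame=0x21 idx=30 entry=0x24007 [P=1 RW=1 US=1 PS=0]
  ✓ 0x24EB8  — 4 lookups

TLB: [["0xA010161E", "0x24"]]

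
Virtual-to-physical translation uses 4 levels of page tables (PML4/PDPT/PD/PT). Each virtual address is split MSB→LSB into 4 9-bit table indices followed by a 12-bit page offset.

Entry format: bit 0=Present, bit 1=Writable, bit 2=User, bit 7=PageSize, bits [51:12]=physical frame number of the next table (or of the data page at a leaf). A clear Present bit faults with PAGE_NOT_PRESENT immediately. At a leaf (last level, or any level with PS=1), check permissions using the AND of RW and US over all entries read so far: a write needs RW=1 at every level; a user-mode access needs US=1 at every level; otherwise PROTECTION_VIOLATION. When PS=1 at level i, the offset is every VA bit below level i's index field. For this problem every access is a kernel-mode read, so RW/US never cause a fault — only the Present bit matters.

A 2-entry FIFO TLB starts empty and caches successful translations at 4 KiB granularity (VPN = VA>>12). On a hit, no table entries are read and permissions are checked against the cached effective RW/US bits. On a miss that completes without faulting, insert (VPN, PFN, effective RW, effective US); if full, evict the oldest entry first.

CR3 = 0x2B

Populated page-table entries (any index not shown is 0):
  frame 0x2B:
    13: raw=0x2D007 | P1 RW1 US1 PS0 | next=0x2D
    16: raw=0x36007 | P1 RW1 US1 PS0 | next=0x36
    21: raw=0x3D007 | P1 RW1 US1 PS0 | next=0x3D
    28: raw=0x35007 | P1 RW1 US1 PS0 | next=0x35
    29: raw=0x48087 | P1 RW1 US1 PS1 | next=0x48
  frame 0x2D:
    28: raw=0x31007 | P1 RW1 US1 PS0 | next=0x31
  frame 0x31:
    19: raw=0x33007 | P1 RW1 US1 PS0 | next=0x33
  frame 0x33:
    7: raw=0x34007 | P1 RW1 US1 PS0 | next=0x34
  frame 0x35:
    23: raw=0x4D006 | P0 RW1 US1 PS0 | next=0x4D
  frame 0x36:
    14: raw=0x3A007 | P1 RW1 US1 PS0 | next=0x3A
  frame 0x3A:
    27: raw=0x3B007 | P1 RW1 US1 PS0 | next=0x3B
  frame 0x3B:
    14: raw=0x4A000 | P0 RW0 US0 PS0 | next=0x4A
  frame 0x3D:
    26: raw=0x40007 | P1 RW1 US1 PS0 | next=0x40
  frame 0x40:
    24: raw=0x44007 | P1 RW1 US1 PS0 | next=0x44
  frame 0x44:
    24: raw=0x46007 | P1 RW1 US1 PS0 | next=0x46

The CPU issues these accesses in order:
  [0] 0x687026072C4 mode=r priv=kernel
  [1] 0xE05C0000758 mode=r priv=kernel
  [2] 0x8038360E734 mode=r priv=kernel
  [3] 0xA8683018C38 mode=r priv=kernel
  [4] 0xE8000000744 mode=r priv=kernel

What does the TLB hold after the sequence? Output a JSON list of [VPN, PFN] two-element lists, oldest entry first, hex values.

Trace:
#0 VA=0x687026072C4 (r,kernel):
  lvl0: tbl 0x2B, slot 13 ⇒ 0x2D007 (P1/RW1/US1/PS0)
  lvl1: tbl 0x2D, slot 28 ⇒ 0x31007 (P1/RW1/US1/PS0)
  lvl2: tbl 0x31, slot 19 ⇒ 0x33007 (P1/RW1/US1/PS0)
  lvl3: tbl 0x33, slot 7 ⇒ 0x34007 (P1/RW1/US1/PS0)
  ⇒ phys 0x342C4  [4 reads]
#1 VA=0xE05C0000758 (r,kernel):
  lvl0: tbl 0x2B, slot 28 ⇒ 0x35007 (P1/RW1/US1/PS0)
  lvl1: tbl 0x35, slot 23 ⇒ 0x4D006 (P0/RW1/US1/PS0)
  → PAGE_NOT_PRESENT  (2 entries read)
#2 VA=0x8038360E734 (r,kernel):
  lvl0: tbl 0x2B, slot 16 ⇒ 0x36007 (P1/RW1/US1/PS0)
  lvl1: tbl 0x36, slot 14 ⇒ 0x3A007 (P1/RW1/US1/PS0)
  lvl2: tbl 0x3A, slot 27 ⇒ 0x3B007 (P1/RW1/US1/PS0)
  lvl3: tbl 0x3B, slot 14 ⇒ 0x4A000 (P0/RW0/US0/PS0)
  → PAGE_NOT_PRESENT  (4 entries read)
#3 VA=0xA8683018C38 (r,kernel):
  lvl0: tbl 0x2B, slot 21 ⇒ 0x3D007 (P1/RW1/US1/PS0)
  lvl1: tbl 0x3D, slot 26 ⇒ 0x40007 (P1/RW1/US1/PS0)
  lvl2: tbl 0x40, slot 24 ⇒ 0x44007 (P1/RW1/US1/PS0)
  lvl3: tbl 0x44, slot 24 ⇒ 0x46007 (P1/RW1/US1/PS0)
  ⇒ phys 0x46C38  [4 reads]
#4 VA=0xE8000000744 (r,kernel):
  lvl0: tbl 0x2B, slot 29 ⇒ 0x48087 (P1/RW1/US1/PS1)
  ⇒ phys 0x48744 (huge @L0)  [1 reads]

TLB: [["0xA8683018", "0x46"], ["0xE8000000", "0x48"]]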